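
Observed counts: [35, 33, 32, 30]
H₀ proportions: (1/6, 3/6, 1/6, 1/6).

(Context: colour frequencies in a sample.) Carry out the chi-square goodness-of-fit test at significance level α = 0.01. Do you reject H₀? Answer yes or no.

n = 130; E_i = n·p_i = [21.67, 65.00, 21.67, 21.67]
χ² = (35−21.67)²/21.67 + (33−65.00)²/65.00 + (32−21.67)²/21.67 + (30−21.67)²/21.67 = 32.0923
df = 3
p-value (upper-tail) = 0.00000
At α=0.01: p < α → reject H₀

reject H₀: yes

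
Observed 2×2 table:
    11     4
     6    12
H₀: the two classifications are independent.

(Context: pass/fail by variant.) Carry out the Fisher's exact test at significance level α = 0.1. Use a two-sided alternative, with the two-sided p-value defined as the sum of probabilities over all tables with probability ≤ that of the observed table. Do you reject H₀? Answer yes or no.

Margins: r₁=15, r₂=18, c₁=17, c₂=16, n=33
p_obs = C(15,11)·C(18,6)/C(33,17); sum pmf over tables with pmf ≤ p_obs
p-value (two-sided) = 0.03664
At α=0.1: p < α → reject H₀

reject H₀: yes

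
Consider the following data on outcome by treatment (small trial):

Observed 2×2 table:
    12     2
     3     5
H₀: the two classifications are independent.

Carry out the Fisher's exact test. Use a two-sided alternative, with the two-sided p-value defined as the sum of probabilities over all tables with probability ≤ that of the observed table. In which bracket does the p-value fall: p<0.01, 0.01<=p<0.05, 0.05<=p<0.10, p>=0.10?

p-value bracket: 0.05<=p<0.10

Margins: r₁=14, r₂=8, c₁=15, c₂=7, n=22
p_obs = C(14,12)·C(8,3)/C(22,15); sum pmf over tables with pmf ≤ p_obs
p-value (two-sided) = 0.05235
→ bracket: 0.05<=p<0.10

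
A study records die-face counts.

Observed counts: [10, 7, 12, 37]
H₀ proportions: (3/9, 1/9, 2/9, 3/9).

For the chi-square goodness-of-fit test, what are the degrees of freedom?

degrees of freedom = 3

df = k − 1 = 4 − 1 = 3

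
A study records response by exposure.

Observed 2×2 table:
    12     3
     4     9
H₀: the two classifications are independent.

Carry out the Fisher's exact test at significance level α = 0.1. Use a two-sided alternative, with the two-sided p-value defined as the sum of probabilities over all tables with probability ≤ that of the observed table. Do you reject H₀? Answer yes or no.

Margins: r₁=15, r₂=13, c₁=16, c₂=12, n=28
p_obs = C(15,12)·C(13,4)/C(28,16); sum pmf over tables with pmf ≤ p_obs
p-value (two-sided) = 0.02002
At α=0.1: p < α → reject H₀

reject H₀: yes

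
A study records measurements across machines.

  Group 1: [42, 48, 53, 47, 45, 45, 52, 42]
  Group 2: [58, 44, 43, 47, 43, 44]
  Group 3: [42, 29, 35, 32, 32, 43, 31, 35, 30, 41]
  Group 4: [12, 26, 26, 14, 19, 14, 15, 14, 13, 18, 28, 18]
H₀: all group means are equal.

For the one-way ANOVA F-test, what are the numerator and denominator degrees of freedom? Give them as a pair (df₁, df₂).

k = 4 groups, N = 36 total
df = (k−1, N−k) = (4−1, 36−4) = (3, 32)

degrees of freedom = [3, 32]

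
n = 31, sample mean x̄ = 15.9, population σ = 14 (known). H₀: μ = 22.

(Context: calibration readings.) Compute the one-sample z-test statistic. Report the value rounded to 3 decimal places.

SE = σ/√n = 14/√31 = 2.5145
z = (x̄−μ₀)/SE = (15.9−22)/2.5145 = -2.4260

test statistic = -2.426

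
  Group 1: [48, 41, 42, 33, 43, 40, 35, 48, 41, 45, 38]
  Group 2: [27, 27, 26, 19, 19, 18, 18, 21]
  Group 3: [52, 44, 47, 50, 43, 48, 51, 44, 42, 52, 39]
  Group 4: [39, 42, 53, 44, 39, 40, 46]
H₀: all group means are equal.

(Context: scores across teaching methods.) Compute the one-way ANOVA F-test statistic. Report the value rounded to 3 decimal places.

Group means [41.27, 21.88, 46.55, 43.29], grand mean 39.027
SSB = Σnᵢ(x̄ᵢ−x̄)² = 3157.760; SSW = ΣΣ(x−x̄ᵢ)² = 693.213
MSB = 3157.760/3 = 1052.5868; MSW = 693.213/33 = 21.0064
F = MSB/MSW = 50.1078
df = (3, 33)

test statistic = 50.108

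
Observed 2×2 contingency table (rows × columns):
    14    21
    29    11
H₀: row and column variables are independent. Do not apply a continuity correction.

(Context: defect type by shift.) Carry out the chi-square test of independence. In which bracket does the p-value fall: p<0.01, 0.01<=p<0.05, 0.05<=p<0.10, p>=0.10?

p-value bracket: p<0.01

Row totals [35, 40], col totals [43, 32], n=75
χ² = (14−20.07)²/20.07 + (21−14.93)²/14.93 + (29−22.93)²/22.93 + (11−17.07)²/17.07 = 8.0600
df = 1
p-value (upper-tail) = 0.00453
→ bracket: p<0.01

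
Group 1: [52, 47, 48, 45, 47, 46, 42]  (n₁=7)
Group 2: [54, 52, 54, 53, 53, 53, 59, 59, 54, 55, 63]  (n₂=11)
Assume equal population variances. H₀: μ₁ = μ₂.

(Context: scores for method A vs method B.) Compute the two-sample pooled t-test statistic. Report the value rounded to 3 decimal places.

test statistic = -5.425

x̄₁=46.714, s₁=3.039, n₁=7
x̄₂=55.364, s₂=3.443, n₂=11
s_p² = [6·3.039² + 10·3.443²]/16 = 10.8734
SE = √(s_p²·(1/7+1/11)) = 1.5943
t = (46.714−55.364)/1.5943 = -5.4251
df = 16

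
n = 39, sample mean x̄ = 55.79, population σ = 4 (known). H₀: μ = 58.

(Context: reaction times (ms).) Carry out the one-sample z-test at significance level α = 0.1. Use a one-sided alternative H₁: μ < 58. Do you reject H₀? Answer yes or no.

reject H₀: yes

SE = σ/√n = 4/√39 = 0.6405
z = (x̄−μ₀)/SE = (55.79−58)/0.6405 = -3.4504
p-value (one-sided, H₁ less) = 0.00028
At α=0.1: p < α → reject H₀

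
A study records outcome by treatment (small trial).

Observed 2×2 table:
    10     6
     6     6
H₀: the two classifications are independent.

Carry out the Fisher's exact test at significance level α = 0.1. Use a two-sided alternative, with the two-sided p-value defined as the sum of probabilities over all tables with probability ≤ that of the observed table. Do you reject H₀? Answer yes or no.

Margins: r₁=16, r₂=12, c₁=16, c₂=12, n=28
p_obs = C(16,10)·C(12,6)/C(28,16); sum pmf over tables with pmf ≤ p_obs
p-value (two-sided) = 0.70217
At α=0.1: p ≥ α → fail to reject H₀

reject H₀: no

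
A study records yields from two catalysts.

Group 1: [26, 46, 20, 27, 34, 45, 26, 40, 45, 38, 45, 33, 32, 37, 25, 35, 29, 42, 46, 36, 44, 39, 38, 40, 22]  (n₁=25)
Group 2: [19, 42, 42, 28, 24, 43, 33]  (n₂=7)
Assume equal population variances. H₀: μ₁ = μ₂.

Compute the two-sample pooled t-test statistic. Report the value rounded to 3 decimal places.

test statistic = 0.729

x̄₁=35.600, s₁=7.963, n₁=25
x̄₂=33.000, s₂=9.695, n₂=7
s_p² = [24·7.963² + 6·9.695²]/30 = 69.5333
SE = √(s_p²·(1/25+1/7)) = 3.5658
t = (35.600−33.000)/3.5658 = 0.7292
df = 30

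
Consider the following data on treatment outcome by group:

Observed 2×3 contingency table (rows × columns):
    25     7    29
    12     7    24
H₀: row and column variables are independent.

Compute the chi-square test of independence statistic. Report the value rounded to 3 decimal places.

test statistic = 1.983

Row totals [61, 43], col totals [37, 14, 53], n=104
χ² = (25−21.70)²/21.70 + (7−8.21)²/8.21 + (29−31.09)²/31.09 + (12−15.30)²/15.30 + (7−5.79)²/5.79 + (24−21.91)²/21.91 = 1.9833
df = 2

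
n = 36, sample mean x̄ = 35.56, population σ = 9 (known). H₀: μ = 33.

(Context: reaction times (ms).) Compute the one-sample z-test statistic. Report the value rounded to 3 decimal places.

test statistic = 1.707

SE = σ/√n = 9/√36 = 1.5000
z = (x̄−μ₀)/SE = (35.56−33)/1.5000 = 1.7067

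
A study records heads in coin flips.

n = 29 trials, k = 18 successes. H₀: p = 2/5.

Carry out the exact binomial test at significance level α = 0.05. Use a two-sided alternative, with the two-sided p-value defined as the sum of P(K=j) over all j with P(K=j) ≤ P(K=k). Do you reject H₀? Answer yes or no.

reject H₀: yes

Exact binomial: n=29, k=18, p₀=2/5=0.4000
P(X=j) = C(n,j)·p₀^j·(1−p₀)^(n−j); p = Σ P(X=j) over j with P(X=j) ≤ P(X=18)
p-value (two-sided) = 0.02144
At α=0.05: p < α → reject H₀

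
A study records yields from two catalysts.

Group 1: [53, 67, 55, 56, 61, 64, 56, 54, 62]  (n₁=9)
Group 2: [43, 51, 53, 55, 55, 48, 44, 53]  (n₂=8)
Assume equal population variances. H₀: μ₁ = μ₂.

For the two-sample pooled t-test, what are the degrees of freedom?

degrees of freedom = 15

df = n₁ + n₂ − 2 = 9 + 8 − 2 = 15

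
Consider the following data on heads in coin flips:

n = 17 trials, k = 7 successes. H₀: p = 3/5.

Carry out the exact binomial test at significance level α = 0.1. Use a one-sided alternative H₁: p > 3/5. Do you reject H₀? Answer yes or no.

Exact binomial: n=17, k=7, p₀=3/5=0.6000
P(X≥7) from Σ C(n,i)·p₀^i·(1−p₀)^(n−i)
p-value (one-sided, H₁ greater) = 0.96519
At α=0.1: p ≥ α → fail to reject H₀

reject H₀: no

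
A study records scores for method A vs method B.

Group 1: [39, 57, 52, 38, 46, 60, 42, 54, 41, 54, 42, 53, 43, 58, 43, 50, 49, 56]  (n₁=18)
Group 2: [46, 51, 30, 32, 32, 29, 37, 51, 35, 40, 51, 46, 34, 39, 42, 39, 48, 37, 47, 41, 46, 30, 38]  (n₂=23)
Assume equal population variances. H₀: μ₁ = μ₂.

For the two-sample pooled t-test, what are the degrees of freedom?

df = n₁ + n₂ − 2 = 18 + 23 − 2 = 39

degrees of freedom = 39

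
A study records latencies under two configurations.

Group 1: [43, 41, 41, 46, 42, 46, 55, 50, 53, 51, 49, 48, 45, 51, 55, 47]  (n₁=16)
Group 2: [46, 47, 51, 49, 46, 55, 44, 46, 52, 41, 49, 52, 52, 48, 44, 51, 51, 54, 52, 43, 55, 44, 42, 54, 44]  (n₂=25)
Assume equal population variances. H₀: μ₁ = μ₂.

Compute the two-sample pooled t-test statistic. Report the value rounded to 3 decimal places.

x̄₁=47.688, s₁=4.629, n₁=16
x̄₂=48.480, s₂=4.302, n₂=25
s_p² = [15·4.629² + 24·4.302²]/39 = 19.6328
SE = √(s_p²·(1/16+1/25)) = 1.4186
t = (47.688−48.480)/1.4186 = -0.5587
df = 39

test statistic = -0.559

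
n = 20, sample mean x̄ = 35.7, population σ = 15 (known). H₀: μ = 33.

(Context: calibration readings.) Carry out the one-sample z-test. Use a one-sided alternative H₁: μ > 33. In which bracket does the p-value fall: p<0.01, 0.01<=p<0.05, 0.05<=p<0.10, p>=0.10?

p-value bracket: p>=0.10

SE = σ/√n = 15/√20 = 3.3541
z = (x̄−μ₀)/SE = (35.7−33)/3.3541 = 0.8050
p-value (one-sided, H₁ greater) = 0.21041
→ bracket: p>=0.10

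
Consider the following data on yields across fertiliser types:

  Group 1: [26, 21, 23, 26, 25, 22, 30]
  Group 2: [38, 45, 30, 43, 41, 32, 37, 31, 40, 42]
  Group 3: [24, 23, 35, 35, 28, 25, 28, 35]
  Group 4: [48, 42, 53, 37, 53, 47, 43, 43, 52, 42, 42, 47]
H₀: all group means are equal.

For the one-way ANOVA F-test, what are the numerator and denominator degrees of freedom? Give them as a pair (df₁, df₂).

degrees of freedom = [3, 33]

k = 4 groups, N = 37 total
df = (k−1, N−k) = (4−1, 37−4) = (3, 33)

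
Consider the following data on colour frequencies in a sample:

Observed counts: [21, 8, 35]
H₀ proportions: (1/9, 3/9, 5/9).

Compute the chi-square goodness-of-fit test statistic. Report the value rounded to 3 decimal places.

test statistic = 35.469

n = 64; E_i = n·p_i = [7.11, 21.33, 35.56]
χ² = (21−7.11)²/7.11 + (8−21.33)²/21.33 + (35−35.56)²/35.56 = 35.4688
df = 2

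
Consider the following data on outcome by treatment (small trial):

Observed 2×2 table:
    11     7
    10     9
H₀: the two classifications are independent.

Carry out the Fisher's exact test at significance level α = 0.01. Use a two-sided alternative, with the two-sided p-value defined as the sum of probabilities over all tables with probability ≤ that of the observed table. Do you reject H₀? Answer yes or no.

Margins: r₁=18, r₂=19, c₁=21, c₂=16, n=37
p_obs = C(18,11)·C(19,10)/C(37,21); sum pmf over tables with pmf ≤ p_obs
p-value (two-sided) = 0.74314
At α=0.01: p ≥ α → fail to reject H₀

reject H₀: no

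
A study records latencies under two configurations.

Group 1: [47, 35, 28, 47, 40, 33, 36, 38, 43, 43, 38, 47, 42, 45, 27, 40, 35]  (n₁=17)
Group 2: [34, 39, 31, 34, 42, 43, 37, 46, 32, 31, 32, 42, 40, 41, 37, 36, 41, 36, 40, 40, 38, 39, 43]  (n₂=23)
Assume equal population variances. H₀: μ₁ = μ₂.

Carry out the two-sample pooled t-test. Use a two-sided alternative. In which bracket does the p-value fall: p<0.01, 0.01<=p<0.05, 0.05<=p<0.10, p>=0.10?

x̄₁=39.059, s₁=6.200, n₁=17
x̄₂=38.000, s₂=4.210, n₂=23
s_p² = [16·6.200² + 22·4.210²]/38 = 26.4458
SE = √(s_p²·(1/17+1/23)) = 1.6448
t = (39.059−38.000)/1.6448 = 0.6437
df = 38
p-value (two-sided) = 0.52362
→ bracket: p>=0.10

p-value bracket: p>=0.10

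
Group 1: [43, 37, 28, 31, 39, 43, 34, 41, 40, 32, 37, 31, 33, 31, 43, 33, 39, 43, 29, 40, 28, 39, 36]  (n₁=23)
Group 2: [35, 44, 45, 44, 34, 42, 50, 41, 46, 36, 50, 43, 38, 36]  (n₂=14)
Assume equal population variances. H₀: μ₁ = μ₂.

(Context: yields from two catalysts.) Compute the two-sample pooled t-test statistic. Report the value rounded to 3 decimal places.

test statistic = -3.212

x̄₁=36.087, s₁=5.098, n₁=23
x̄₂=41.714, s₂=5.283, n₂=14
s_p² = [22·5.098² + 13·5.283²]/35 = 26.7052
SE = √(s_p²·(1/23+1/14)) = 1.7517
t = (36.087−41.714)/1.7517 = -3.2124
df = 35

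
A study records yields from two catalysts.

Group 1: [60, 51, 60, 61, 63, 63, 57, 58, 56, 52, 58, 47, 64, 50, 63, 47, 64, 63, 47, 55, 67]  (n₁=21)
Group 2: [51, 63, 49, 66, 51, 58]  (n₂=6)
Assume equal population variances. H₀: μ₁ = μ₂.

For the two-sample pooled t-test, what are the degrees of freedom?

degrees of freedom = 25

df = n₁ + n₂ − 2 = 21 + 6 − 2 = 25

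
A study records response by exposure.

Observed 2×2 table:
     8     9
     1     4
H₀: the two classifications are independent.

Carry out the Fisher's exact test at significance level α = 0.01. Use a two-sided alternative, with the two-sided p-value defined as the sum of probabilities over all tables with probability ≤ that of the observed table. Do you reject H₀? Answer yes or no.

reject H₀: no

Margins: r₁=17, r₂=5, c₁=9, c₂=13, n=22
p_obs = C(17,8)·C(5,1)/C(22,9); sum pmf over tables with pmf ≤ p_obs
p-value (two-sided) = 0.36022
At α=0.01: p ≥ α → fail to reject H₀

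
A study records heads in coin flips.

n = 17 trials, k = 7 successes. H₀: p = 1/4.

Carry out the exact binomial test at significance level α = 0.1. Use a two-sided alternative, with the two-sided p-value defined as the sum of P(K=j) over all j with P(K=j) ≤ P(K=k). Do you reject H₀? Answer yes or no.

reject H₀: no

Exact binomial: n=17, k=7, p₀=1/4=0.2500
P(X=j) = C(n,j)·p₀^j·(1−p₀)^(n−j); p = Σ P(X=j) over j with P(X=j) ≤ P(X=7)
p-value (two-sided) = 0.15719
At α=0.1: p ≥ α → fail to reject H₀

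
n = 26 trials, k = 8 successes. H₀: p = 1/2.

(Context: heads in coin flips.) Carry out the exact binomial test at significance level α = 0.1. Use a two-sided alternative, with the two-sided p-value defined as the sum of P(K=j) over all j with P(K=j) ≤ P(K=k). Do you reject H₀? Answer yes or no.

reject H₀: yes

Exact binomial: n=26, k=8, p₀=1/2=0.5000
P(X=j) = C(n,j)·p₀^j·(1−p₀)^(n−j); p = Σ P(X=j) over j with P(X=j) ≤ P(X=8)
p-value (two-sided) = 0.07552
At α=0.1: p < α → reject H₀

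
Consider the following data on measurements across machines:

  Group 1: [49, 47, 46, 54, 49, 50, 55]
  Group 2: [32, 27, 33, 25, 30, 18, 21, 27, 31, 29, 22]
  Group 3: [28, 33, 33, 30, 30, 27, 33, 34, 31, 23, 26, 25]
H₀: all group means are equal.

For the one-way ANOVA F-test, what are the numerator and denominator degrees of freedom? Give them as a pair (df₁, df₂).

k = 3 groups, N = 30 total
df = (k−1, N−k) = (3−1, 30−3) = (2, 27)

degrees of freedom = [2, 27]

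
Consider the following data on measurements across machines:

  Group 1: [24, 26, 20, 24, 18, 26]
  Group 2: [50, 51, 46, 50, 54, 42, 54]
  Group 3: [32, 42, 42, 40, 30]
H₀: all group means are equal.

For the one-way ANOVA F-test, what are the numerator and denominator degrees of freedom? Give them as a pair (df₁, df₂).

k = 3 groups, N = 18 total
df = (k−1, N−k) = (3−1, 18−3) = (2, 15)

degrees of freedom = [2, 15]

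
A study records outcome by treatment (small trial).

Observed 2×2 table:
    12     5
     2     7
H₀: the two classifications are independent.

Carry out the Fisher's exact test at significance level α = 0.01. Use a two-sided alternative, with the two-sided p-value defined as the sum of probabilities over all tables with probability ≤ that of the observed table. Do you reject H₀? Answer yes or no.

reject H₀: no

Margins: r₁=17, r₂=9, c₁=14, c₂=12, n=26
p_obs = C(17,12)·C(9,2)/C(26,14); sum pmf over tables with pmf ≤ p_obs
p-value (two-sided) = 0.03753
At α=0.01: p ≥ α → fail to reject H₀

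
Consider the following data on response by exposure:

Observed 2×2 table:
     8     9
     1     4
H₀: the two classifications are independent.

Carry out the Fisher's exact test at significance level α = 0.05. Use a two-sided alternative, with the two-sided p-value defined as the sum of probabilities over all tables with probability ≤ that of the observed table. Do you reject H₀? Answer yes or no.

Margins: r₁=17, r₂=5, c₁=9, c₂=13, n=22
p_obs = C(17,8)·C(5,1)/C(22,9); sum pmf over tables with pmf ≤ p_obs
p-value (two-sided) = 0.36022
At α=0.05: p ≥ α → fail to reject H₀

reject H₀: no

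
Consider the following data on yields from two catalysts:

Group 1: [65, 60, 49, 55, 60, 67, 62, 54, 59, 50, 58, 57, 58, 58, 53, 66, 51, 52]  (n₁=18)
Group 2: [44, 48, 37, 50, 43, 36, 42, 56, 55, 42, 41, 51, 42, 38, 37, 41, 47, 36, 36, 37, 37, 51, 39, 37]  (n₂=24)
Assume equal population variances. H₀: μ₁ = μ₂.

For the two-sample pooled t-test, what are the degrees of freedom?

df = n₁ + n₂ − 2 = 18 + 24 − 2 = 40

degrees of freedom = 40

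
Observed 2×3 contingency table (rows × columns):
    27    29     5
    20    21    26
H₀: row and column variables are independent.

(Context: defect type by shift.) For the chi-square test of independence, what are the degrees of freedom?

df = (r−1)(c−1) = (2−1)·(3−1) = 2

degrees of freedom = 2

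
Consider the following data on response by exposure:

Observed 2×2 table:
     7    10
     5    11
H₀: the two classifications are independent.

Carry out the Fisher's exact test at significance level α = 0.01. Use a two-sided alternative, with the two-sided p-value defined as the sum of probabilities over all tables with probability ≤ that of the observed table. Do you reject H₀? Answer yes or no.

Margins: r₁=17, r₂=16, c₁=12, c₂=21, n=33
p_obs = C(17,7)·C(16,5)/C(33,12); sum pmf over tables with pmf ≤ p_obs
p-value (two-sided) = 0.72068
At α=0.01: p ≥ α → fail to reject H₀

reject H₀: no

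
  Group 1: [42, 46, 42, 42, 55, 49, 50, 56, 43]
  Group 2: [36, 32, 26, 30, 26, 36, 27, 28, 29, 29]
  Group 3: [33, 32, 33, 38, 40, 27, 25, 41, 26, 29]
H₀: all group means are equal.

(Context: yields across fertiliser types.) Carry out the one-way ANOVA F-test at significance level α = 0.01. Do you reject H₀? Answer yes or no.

reject H₀: yes

Group means [47.22, 29.90, 32.40], grand mean 36.138
SSB = Σnᵢ(x̄ᵢ−x̄)² = 1634.593; SSW = ΣΣ(x−x̄ᵢ)² = 672.856
MSB = 1634.593/2 = 817.2964; MSW = 672.856/26 = 25.8791
F = MSB/MSW = 31.5814
df = (2, 26)
p-value (upper-tail) = 0.00000
At α=0.01: p < α → reject H₀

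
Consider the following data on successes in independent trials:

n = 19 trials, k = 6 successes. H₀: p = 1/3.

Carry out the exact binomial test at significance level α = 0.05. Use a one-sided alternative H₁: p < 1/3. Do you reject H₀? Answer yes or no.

Exact binomial: n=19, k=6, p₀=1/3=0.3333
P(X≤6) from Σ C(n,i)·p₀^i·(1−p₀)^(n−i)
p-value (one-sided, H₁ less) = 0.54309
At α=0.05: p ≥ α → fail to reject H₀

reject H₀: no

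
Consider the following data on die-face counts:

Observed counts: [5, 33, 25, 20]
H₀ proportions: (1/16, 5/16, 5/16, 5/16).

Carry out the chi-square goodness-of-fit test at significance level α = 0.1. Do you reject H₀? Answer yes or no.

n = 83; E_i = n·p_i = [5.19, 25.94, 25.94, 25.94]
χ² = (5−5.19)²/5.19 + (33−25.94)²/25.94 + (25−25.94)²/25.94 + (20−25.94)²/25.94 = 3.3229
df = 3
p-value (upper-tail) = 0.34447
At α=0.1: p ≥ α → fail to reject H₀

reject H₀: no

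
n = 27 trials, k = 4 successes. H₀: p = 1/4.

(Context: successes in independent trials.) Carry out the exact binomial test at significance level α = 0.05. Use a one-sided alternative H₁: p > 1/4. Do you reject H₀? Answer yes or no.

Exact binomial: n=27, k=4, p₀=1/4=0.2500
P(X≥4) from Σ C(n,i)·p₀^i·(1−p₀)^(n−i)
p-value (one-sided, H₁ greater) = 0.93340
At α=0.05: p ≥ α → fail to reject H₀

reject H₀: no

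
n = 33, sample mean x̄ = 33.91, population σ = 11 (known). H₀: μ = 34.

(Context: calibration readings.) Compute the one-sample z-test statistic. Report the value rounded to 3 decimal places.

SE = σ/√n = 11/√33 = 1.9149
z = (x̄−μ₀)/SE = (33.91−34)/1.9149 = -0.0470

test statistic = -0.047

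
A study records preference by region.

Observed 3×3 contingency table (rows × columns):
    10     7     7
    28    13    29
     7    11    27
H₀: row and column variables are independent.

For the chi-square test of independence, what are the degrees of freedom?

df = (r−1)(c−1) = (3−1)·(3−1) = 4

degrees of freedom = 4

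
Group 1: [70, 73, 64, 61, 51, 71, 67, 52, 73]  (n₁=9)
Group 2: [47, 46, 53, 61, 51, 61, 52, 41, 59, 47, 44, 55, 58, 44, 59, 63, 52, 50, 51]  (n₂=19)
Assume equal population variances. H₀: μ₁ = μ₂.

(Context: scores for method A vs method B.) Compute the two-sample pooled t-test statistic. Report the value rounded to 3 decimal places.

x̄₁=64.667, s₁=8.471, n₁=9
x̄₂=52.316, s₂=6.524, n₂=19
s_p² = [8·8.471² + 18·6.524²]/26 = 51.5425
SE = √(s_p²·(1/9+1/19)) = 2.9051
t = (64.667−52.316)/2.9051 = 4.2514
df = 26

test statistic = 4.251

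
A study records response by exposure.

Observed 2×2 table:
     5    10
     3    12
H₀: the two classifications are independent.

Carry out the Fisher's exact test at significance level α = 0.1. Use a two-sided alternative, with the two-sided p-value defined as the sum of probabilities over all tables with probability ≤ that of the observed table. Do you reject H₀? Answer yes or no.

Margins: r₁=15, r₂=15, c₁=8, c₂=22, n=30
p_obs = C(15,5)·C(15,3)/C(30,8); sum pmf over tables with pmf ≤ p_obs
p-value (two-sided) = 0.68166
At α=0.1: p ≥ α → fail to reject H₀

reject H₀: no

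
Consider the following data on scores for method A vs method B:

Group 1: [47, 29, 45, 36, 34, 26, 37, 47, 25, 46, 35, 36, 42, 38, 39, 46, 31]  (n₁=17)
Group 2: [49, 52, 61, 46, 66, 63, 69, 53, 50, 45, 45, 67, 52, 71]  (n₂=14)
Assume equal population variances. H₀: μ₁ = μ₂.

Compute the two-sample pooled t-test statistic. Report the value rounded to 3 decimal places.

x̄₁=37.588, s₁=7.203, n₁=17
x̄₂=56.357, s₂=9.427, n₂=14
s_p² = [16·7.203² + 13·9.427²]/29 = 68.4597
SE = √(s_p²·(1/17+1/14)) = 2.9861
t = (37.588−56.357)/2.9861 = -6.2853
df = 29

test statistic = -6.285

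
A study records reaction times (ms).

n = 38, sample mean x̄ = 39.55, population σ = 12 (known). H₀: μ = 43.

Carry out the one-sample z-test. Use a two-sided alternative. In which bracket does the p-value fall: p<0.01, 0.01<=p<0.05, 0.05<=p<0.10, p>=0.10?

SE = σ/√n = 12/√38 = 1.9467
z = (x̄−μ₀)/SE = (39.55−43)/1.9467 = -1.7723
p-value (two-sided) = 0.07635
→ bracket: 0.05<=p<0.10

p-value bracket: 0.05<=p<0.10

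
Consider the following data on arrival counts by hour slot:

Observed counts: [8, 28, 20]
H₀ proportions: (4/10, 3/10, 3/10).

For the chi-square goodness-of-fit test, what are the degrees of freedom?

df = k − 1 = 3 − 1 = 2

degrees of freedom = 2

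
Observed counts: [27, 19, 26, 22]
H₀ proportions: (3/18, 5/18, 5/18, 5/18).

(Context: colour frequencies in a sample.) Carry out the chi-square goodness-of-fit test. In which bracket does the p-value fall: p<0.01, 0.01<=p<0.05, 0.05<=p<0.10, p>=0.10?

n = 94; E_i = n·p_i = [15.67, 26.11, 26.11, 26.11]
χ² = (27−15.67)²/15.67 + (19−26.11)²/26.11 + (26−26.11)²/26.11 + (22−26.11)²/26.11 = 10.7830
df = 3
p-value (upper-tail) = 0.01296
→ bracket: 0.01<=p<0.05

p-value bracket: 0.01<=p<0.05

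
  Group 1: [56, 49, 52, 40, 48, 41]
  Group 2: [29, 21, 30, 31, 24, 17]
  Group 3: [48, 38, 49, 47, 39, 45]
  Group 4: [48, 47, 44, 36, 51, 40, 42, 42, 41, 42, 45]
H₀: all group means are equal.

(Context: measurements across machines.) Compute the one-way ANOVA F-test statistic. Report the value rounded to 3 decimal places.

test statistic = 24.559

Group means [47.67, 25.33, 44.33, 43.45], grand mean 40.759
SSB = Σnᵢ(x̄ᵢ−x̄)² = 1870.583; SSW = ΣΣ(x−x̄ᵢ)² = 634.727
MSB = 1870.583/3 = 623.5277; MSW = 634.727/25 = 25.3891
F = MSB/MSW = 24.5589
df = (3, 25)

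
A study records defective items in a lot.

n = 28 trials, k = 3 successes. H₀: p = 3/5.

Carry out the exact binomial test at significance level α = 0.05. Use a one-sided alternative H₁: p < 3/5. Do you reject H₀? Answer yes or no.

reject H₀: yes

Exact binomial: n=28, k=3, p₀=3/5=0.6000
P(X≤3) from Σ C(n,i)·p₀^i·(1−p₀)^(n−i)
p-value (one-sided, H₁ less) = 0.00000
At α=0.05: p < α → reject H₀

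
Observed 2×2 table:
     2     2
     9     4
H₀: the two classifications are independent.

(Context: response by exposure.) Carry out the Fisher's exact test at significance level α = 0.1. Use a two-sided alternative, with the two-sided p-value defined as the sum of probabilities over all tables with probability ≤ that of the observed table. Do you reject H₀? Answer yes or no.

Margins: r₁=4, r₂=13, c₁=11, c₂=6, n=17
p_obs = C(4,2)·C(13,9)/C(17,11); sum pmf over tables with pmf ≤ p_obs
p-value (two-sided) = 0.58403
At α=0.1: p ≥ α → fail to reject H₀

reject H₀: no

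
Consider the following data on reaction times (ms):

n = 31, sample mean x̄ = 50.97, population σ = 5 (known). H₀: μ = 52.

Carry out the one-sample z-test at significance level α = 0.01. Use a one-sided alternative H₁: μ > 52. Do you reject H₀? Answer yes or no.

reject H₀: no

SE = σ/√n = 5/√31 = 0.8980
z = (x̄−μ₀)/SE = (50.97−52)/0.8980 = -1.1470
p-value (one-sided, H₁ greater) = 0.87430
At α=0.01: p ≥ α → fail to reject H₀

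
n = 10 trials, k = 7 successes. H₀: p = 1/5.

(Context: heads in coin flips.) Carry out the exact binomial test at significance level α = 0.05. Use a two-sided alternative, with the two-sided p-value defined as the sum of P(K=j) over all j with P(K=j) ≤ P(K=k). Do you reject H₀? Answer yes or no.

reject H₀: yes

Exact binomial: n=10, k=7, p₀=1/5=0.2000
P(X=j) = C(n,j)·p₀^j·(1−p₀)^(n−j); p = Σ P(X=j) over j with P(X=j) ≤ P(X=7)
p-value (two-sided) = 0.00086
At α=0.05: p < α → reject H₀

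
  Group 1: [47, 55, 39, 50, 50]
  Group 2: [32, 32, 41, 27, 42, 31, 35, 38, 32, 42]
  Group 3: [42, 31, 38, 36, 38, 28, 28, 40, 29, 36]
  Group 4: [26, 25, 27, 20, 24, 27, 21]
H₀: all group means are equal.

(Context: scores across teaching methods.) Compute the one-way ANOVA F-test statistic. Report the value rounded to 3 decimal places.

test statistic = 23.023

Group means [48.20, 35.20, 34.60, 24.29], grand mean 34.656
SSB = Σnᵢ(x̄ᵢ−x̄)² = 1672.990; SSW = ΣΣ(x−x̄ᵢ)² = 678.229
MSB = 1672.990/3 = 557.6634; MSW = 678.229/28 = 24.2224
F = MSB/MSW = 23.0226
df = (3, 28)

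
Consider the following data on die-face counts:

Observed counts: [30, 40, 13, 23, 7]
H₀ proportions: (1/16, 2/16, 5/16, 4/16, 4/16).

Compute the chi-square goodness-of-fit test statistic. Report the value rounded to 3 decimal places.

test statistic = 152.954

n = 113; E_i = n·p_i = [7.06, 14.12, 35.31, 28.25, 28.25]
χ² = (30−7.06)²/7.06 + (40−14.12)²/14.12 + (13−35.31)²/35.31 + (23−28.25)²/28.25 + (7−28.25)²/28.25 = 152.9540
df = 4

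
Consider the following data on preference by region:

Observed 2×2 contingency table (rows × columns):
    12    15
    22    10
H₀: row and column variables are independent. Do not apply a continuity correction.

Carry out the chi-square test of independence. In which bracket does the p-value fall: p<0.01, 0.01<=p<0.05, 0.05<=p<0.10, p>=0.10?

Row totals [27, 32], col totals [34, 25], n=59
χ² = (12−15.56)²/15.56 + (15−11.44)²/11.44 + (22−18.44)²/18.44 + (10−13.56)²/13.56 = 3.5429
df = 1
p-value (upper-tail) = 0.05980
→ bracket: 0.05<=p<0.10

p-value bracket: 0.05<=p<0.10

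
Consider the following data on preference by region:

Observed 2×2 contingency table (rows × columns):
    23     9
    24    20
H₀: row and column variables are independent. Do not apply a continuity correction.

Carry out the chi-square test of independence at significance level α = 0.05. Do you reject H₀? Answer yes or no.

Row totals [32, 44], col totals [47, 29], n=76
χ² = (23−19.79)²/19.79 + (9−12.21)²/12.21 + (24−27.21)²/27.21 + (20−16.79)²/16.79 = 2.3577
df = 1
p-value (upper-tail) = 0.12466
At α=0.05: p ≥ α → fail to reject H₀

reject H₀: no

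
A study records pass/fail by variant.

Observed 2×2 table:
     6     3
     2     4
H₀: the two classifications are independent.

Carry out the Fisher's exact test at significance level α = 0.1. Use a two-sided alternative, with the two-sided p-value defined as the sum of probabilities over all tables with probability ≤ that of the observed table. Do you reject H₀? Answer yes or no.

Margins: r₁=9, r₂=6, c₁=8, c₂=7, n=15
p_obs = C(9,6)·C(6,2)/C(15,8); sum pmf over tables with pmf ≤ p_obs
p-value (two-sided) = 0.31469
At α=0.1: p ≥ α → fail to reject H₀

reject H₀: no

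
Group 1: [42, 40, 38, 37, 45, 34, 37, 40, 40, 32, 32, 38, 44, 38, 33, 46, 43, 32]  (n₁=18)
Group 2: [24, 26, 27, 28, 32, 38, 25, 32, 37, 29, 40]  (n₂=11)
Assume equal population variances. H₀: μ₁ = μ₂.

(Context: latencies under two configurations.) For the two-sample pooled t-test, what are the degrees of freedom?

degrees of freedom = 27

df = n₁ + n₂ − 2 = 18 + 11 − 2 = 27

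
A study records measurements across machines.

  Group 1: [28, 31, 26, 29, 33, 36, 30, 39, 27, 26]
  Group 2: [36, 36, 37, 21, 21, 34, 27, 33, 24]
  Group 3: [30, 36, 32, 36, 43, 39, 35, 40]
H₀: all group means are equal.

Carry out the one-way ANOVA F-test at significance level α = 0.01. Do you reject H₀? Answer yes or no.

Group means [30.50, 29.89, 36.38], grand mean 32.037
SSB = Σnᵢ(x̄ᵢ−x̄)² = 215.699; SSW = ΣΣ(x−x̄ᵢ)² = 649.264
MSB = 215.699/2 = 107.8495; MSW = 649.264/24 = 27.0527
F = MSB/MSW = 3.9867
df = (2, 24)
p-value (upper-tail) = 0.03200
At α=0.01: p ≥ α → fail to reject H₀

reject H₀: no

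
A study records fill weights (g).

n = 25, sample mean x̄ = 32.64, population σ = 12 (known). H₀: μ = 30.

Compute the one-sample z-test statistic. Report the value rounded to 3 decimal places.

test statistic = 1.100

SE = σ/√n = 12/√25 = 2.4000
z = (x̄−μ₀)/SE = (32.64−30)/2.4000 = 1.1000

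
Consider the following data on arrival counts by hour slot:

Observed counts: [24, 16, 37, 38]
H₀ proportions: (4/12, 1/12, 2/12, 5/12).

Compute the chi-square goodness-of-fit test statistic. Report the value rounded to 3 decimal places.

n = 115; E_i = n·p_i = [38.33, 9.58, 19.17, 47.92]
χ² = (24−38.33)²/38.33 + (16−9.58)²/9.58 + (37−19.17)²/19.17 + (38−47.92)²/47.92 = 28.3009
df = 3

test statistic = 28.301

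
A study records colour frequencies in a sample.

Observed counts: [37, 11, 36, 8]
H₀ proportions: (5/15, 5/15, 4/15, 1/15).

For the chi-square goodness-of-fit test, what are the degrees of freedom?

df = k − 1 = 4 − 1 = 3

degrees of freedom = 3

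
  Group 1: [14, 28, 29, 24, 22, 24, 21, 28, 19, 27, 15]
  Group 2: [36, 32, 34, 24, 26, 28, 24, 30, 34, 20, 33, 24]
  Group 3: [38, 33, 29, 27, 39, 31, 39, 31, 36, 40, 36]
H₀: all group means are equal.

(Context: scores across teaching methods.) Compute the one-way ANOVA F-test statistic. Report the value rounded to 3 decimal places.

Group means [22.82, 28.75, 34.45], grand mean 28.676
SSB = Σnᵢ(x̄ᵢ−x̄)² = 744.828; SSW = ΣΣ(x−x̄ᵢ)² = 760.614
MSB = 744.828/2 = 372.4138; MSW = 760.614/31 = 24.5359
F = MSB/MSW = 15.1783
df = (2, 31)

test statistic = 15.178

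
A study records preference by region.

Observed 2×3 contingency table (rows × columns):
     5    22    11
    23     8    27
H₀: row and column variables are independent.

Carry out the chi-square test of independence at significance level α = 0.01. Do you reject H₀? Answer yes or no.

reject H₀: yes

Row totals [38, 58], col totals [28, 30, 38], n=96
χ² = (5−11.08)²/11.08 + (22−11.88)²/11.88 + (11−15.04)²/15.04 + (23−16.92)²/16.92 + (8−18.12)²/18.12 + (27−22.96)²/22.96 = 21.6130
df = 2
p-value (upper-tail) = 0.00002
At α=0.01: p < α → reject H₀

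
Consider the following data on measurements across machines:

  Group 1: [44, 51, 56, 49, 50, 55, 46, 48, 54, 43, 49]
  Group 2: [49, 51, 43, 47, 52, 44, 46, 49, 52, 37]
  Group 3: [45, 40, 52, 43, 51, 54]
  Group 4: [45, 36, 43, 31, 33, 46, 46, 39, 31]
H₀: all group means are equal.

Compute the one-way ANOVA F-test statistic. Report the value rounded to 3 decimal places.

test statistic = 7.611

Group means [49.55, 47.00, 47.50, 38.89], grand mean 45.833
SSB = Σnᵢ(x̄ᵢ−x̄)² = 615.884; SSW = ΣΣ(x−x̄ᵢ)² = 863.116
MSB = 615.884/3 = 205.2946; MSW = 863.116/32 = 26.9724
F = MSB/MSW = 7.6113
df = (3, 32)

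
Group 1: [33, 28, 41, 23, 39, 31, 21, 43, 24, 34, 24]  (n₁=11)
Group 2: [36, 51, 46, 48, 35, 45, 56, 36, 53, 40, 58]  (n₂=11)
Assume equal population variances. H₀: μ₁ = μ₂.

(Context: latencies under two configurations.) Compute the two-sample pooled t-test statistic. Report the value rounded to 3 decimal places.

x̄₁=31.000, s₁=7.694, n₁=11
x̄₂=45.818, s₂=8.244, n₂=11
s_p² = [10·7.694² + 10·8.244²]/20 = 63.5818
SE = √(s_p²·(1/11+1/11)) = 3.4000
t = (31.000−45.818)/3.4000 = -4.3582
df = 20

test statistic = -4.358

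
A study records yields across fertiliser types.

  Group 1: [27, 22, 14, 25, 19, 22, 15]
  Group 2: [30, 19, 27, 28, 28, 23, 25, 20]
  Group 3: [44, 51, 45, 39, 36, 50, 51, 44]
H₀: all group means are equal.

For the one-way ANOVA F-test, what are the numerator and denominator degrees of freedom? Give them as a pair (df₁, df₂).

k = 3 groups, N = 23 total
df = (k−1, N−k) = (3−1, 23−3) = (2, 20)

degrees of freedom = [2, 20]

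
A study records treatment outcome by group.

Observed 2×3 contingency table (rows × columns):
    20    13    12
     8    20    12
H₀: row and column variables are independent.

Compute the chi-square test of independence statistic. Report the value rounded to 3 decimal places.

Row totals [45, 40], col totals [28, 33, 24], n=85
χ² = (20−14.82)²/14.82 + (13−17.47)²/17.47 + (12−12.71)²/12.71 + (8−13.18)²/13.18 + (20−15.53)²/15.53 + (12−11.29)²/11.29 = 6.3556
df = 2

test statistic = 6.356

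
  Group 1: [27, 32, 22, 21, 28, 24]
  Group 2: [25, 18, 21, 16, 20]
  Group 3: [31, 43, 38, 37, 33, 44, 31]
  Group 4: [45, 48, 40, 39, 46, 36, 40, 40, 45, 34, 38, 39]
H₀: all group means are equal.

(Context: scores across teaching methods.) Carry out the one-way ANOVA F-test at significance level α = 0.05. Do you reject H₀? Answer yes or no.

Group means [25.67, 20.00, 36.71, 40.83], grand mean 33.367
SSB = Σnᵢ(x̄ᵢ−x̄)² = 1996.538; SSW = ΣΣ(x−x̄ᵢ)² = 504.429
MSB = 1996.538/3 = 665.5127; MSW = 504.429/26 = 19.4011
F = MSB/MSW = 34.3028
df = (3, 26)
p-value (upper-tail) = 0.00000
At α=0.05: p < α → reject H₀

reject H₀: yes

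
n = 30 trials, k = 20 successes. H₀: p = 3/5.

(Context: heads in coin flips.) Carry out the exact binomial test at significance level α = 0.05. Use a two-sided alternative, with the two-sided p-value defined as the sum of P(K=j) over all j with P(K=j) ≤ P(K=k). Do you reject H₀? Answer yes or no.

reject H₀: no

Exact binomial: n=30, k=20, p₀=3/5=0.6000
P(X=j) = C(n,j)·p₀^j·(1−p₀)^(n−j); p = Σ P(X=j) over j with P(X=j) ≤ P(X=20)
p-value (two-sided) = 0.57697
At α=0.05: p ≥ α → fail to reject H₀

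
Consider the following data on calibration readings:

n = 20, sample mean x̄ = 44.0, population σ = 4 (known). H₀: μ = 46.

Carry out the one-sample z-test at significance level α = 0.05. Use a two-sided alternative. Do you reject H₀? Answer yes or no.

reject H₀: yes

SE = σ/√n = 4/√20 = 0.8944
z = (x̄−μ₀)/SE = (44.0−46)/0.8944 = -2.2361
p-value (two-sided) = 0.02535
At α=0.05: p < α → reject H₀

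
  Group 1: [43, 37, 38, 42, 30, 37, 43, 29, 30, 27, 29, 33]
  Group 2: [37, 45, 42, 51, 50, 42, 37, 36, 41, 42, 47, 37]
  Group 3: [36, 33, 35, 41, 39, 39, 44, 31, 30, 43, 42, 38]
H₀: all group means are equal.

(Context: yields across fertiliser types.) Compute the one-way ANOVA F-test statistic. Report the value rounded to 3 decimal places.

Group means [34.83, 42.25, 37.58], grand mean 38.222
SSB = Σnᵢ(x̄ᵢ−x̄)² = 337.389; SSW = ΣΣ(x−x̄ᵢ)² = 910.833
MSB = 337.389/2 = 168.6944; MSW = 910.833/33 = 27.6010
F = MSB/MSW = 6.1119
df = (2, 33)

test statistic = 6.112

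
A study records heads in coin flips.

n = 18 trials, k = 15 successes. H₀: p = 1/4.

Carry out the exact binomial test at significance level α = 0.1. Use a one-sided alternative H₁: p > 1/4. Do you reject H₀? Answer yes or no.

reject H₀: yes

Exact binomial: n=18, k=15, p₀=1/4=0.2500
P(X≥15) from Σ C(n,i)·p₀^i·(1−p₀)^(n−i)
p-value (one-sided, H₁ greater) = 0.00000
At α=0.1: p < α → reject H₀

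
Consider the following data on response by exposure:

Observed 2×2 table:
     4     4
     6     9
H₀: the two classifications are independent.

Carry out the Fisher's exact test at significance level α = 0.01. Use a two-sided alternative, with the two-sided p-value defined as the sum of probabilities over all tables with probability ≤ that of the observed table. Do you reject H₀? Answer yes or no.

reject H₀: no

Margins: r₁=8, r₂=15, c₁=10, c₂=13, n=23
p_obs = C(8,4)·C(15,6)/C(23,10); sum pmf over tables with pmf ≤ p_obs
p-value (two-sided) = 0.68502
At α=0.01: p ≥ α → fail to reject H₀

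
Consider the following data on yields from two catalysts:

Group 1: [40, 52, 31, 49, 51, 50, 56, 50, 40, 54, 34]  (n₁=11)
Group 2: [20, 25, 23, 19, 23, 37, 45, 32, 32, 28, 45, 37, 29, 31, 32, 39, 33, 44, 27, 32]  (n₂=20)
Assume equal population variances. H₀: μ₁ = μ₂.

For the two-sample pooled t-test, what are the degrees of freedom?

degrees of freedom = 29

df = n₁ + n₂ − 2 = 11 + 20 − 2 = 29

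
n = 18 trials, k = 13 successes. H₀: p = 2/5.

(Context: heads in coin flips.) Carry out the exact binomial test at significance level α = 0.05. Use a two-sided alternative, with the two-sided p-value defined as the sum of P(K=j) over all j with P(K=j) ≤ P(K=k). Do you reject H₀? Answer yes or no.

reject H₀: yes

Exact binomial: n=18, k=13, p₀=2/5=0.4000
P(X=j) = C(n,j)·p₀^j·(1−p₀)^(n−j); p = Σ P(X=j) over j with P(X=j) ≤ P(X=13)
p-value (two-sided) = 0.00707
At α=0.05: p < α → reject H₀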